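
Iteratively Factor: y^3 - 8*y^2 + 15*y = (y - 3)*(y^2 - 5*y) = y*(y - 3)*(y - 5)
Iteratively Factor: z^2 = (z)*(z)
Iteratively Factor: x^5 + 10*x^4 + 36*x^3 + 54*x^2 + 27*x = (x)*(x^4 + 10*x^3 + 36*x^2 + 54*x + 27) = x*(x + 3)*(x^3 + 7*x^2 + 15*x + 9) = x*(x + 1)*(x + 3)*(x^2 + 6*x + 9) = x*(x + 1)*(x + 3)^2*(x + 3)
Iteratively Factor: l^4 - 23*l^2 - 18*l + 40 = (l + 2)*(l^3 - 2*l^2 - 19*l + 20) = (l - 5)*(l + 2)*(l^2 + 3*l - 4) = (l - 5)*(l + 2)*(l + 4)*(l - 1)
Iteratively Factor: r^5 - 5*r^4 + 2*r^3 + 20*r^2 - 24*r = (r - 3)*(r^4 - 2*r^3 - 4*r^2 + 8*r) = (r - 3)*(r + 2)*(r^3 - 4*r^2 + 4*r) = (r - 3)*(r - 2)*(r + 2)*(r^2 - 2*r) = r*(r - 3)*(r - 2)*(r + 2)*(r - 2)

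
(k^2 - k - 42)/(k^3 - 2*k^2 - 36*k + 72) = (k - 7)/(k^2 - 8*k + 12)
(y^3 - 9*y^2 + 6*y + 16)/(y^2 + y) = y - 10 + 16/y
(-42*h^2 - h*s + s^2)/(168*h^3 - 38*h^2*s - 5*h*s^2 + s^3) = 1/(-4*h + s)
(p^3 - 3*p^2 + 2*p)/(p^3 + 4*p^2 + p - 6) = p*(p - 2)/(p^2 + 5*p + 6)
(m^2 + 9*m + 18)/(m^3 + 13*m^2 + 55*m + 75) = (m + 6)/(m^2 + 10*m + 25)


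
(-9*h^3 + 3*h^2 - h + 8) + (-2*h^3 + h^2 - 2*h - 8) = -11*h^3 + 4*h^2 - 3*h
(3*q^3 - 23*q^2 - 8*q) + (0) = 3*q^3 - 23*q^2 - 8*q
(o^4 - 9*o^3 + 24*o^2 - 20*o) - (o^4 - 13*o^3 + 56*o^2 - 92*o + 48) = 4*o^3 - 32*o^2 + 72*o - 48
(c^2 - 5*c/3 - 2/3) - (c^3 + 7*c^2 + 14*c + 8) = -c^3 - 6*c^2 - 47*c/3 - 26/3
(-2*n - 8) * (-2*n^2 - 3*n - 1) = 4*n^3 + 22*n^2 + 26*n + 8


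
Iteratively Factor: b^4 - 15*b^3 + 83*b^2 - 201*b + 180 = (b - 5)*(b^3 - 10*b^2 + 33*b - 36) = (b - 5)*(b - 3)*(b^2 - 7*b + 12) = (b - 5)*(b - 4)*(b - 3)*(b - 3)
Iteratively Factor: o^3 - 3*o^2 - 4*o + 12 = (o + 2)*(o^2 - 5*o + 6) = (o - 3)*(o + 2)*(o - 2)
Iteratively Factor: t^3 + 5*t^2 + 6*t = (t + 2)*(t^2 + 3*t) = (t + 2)*(t + 3)*(t)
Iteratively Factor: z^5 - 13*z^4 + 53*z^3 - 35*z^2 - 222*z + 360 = (z - 4)*(z^4 - 9*z^3 + 17*z^2 + 33*z - 90) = (z - 5)*(z - 4)*(z^3 - 4*z^2 - 3*z + 18) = (z - 5)*(z - 4)*(z - 3)*(z^2 - z - 6) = (z - 5)*(z - 4)*(z - 3)^2*(z + 2)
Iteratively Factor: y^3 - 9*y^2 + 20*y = (y)*(y^2 - 9*y + 20) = y*(y - 5)*(y - 4)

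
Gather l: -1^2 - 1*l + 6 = 5 - l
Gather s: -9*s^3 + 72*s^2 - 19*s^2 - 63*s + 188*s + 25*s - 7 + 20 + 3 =-9*s^3 + 53*s^2 + 150*s + 16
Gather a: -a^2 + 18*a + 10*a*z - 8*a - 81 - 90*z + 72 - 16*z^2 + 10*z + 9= -a^2 + a*(10*z + 10) - 16*z^2 - 80*z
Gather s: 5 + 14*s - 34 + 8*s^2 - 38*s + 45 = 8*s^2 - 24*s + 16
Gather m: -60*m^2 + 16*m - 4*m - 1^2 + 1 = -60*m^2 + 12*m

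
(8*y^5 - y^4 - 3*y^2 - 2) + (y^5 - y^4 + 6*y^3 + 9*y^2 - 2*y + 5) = 9*y^5 - 2*y^4 + 6*y^3 + 6*y^2 - 2*y + 3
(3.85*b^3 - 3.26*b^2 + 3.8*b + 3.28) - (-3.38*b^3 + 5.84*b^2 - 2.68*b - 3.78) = 7.23*b^3 - 9.1*b^2 + 6.48*b + 7.06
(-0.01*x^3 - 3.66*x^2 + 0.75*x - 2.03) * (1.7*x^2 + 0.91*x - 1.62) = -0.017*x^5 - 6.2311*x^4 - 2.0394*x^3 + 3.1607*x^2 - 3.0623*x + 3.2886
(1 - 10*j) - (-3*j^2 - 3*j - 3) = 3*j^2 - 7*j + 4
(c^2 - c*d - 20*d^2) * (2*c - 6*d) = 2*c^3 - 8*c^2*d - 34*c*d^2 + 120*d^3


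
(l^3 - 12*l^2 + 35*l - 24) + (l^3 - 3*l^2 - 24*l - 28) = 2*l^3 - 15*l^2 + 11*l - 52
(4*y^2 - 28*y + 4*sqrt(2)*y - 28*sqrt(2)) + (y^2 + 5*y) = 5*y^2 - 23*y + 4*sqrt(2)*y - 28*sqrt(2)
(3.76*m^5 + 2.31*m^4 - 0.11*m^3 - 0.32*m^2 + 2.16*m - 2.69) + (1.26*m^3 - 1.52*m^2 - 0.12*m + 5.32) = 3.76*m^5 + 2.31*m^4 + 1.15*m^3 - 1.84*m^2 + 2.04*m + 2.63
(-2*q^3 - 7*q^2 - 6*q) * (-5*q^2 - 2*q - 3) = 10*q^5 + 39*q^4 + 50*q^3 + 33*q^2 + 18*q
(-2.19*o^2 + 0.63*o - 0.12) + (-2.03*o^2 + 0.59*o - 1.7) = -4.22*o^2 + 1.22*o - 1.82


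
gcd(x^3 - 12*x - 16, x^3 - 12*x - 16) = x^3 - 12*x - 16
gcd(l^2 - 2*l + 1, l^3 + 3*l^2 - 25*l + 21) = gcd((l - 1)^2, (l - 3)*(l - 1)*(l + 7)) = l - 1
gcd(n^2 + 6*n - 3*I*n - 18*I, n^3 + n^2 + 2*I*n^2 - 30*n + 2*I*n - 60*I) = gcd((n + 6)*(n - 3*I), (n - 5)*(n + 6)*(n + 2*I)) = n + 6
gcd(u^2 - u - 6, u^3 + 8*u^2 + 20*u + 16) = u + 2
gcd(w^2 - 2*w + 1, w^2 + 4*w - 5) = w - 1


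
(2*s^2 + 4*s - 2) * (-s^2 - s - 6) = -2*s^4 - 6*s^3 - 14*s^2 - 22*s + 12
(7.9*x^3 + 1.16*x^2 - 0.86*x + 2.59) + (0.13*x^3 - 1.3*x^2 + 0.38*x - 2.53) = 8.03*x^3 - 0.14*x^2 - 0.48*x + 0.0600000000000001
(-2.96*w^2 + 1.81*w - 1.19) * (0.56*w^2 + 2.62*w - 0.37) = -1.6576*w^4 - 6.7416*w^3 + 5.171*w^2 - 3.7875*w + 0.4403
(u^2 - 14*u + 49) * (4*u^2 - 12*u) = 4*u^4 - 68*u^3 + 364*u^2 - 588*u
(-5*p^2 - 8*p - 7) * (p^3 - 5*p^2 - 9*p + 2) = -5*p^5 + 17*p^4 + 78*p^3 + 97*p^2 + 47*p - 14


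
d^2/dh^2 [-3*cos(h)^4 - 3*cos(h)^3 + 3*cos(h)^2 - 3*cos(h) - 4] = 48*sin(h)^4 - 48*sin(h)^2 + 21*cos(h)/4 + 27*cos(3*h)/4 + 6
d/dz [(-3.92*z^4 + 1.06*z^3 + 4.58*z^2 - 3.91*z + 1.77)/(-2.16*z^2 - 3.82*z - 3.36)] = (16.9344*z^5 + 42.6336*z^4 + 44.5864*z^3 - 36.626*z^2 - 23.1312*z + 19.899)/(4.6656*z^4 + 16.5024*z^3 + 29.1076*z^2 + 25.6704*z + 11.2896)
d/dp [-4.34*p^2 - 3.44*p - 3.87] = -8.68*p - 3.44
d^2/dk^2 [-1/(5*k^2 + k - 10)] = 2*(25*k^2 + 5*k - (10*k + 1)^2 - 50)/(5*k^2 + k - 10)^3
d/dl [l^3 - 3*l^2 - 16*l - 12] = 3*l^2 - 6*l - 16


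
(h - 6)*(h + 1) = h^2 - 5*h - 6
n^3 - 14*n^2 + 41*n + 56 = (n - 8)*(n - 7)*(n + 1)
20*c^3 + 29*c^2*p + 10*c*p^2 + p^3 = (c + p)*(4*c + p)*(5*c + p)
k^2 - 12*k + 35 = (k - 7)*(k - 5)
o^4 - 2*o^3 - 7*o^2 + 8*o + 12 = (o - 3)*(o - 2)*(o + 1)*(o + 2)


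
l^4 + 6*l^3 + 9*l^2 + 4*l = l*(l + 1)^2*(l + 4)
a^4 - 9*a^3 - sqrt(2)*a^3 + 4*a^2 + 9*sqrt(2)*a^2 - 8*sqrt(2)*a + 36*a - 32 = (a - 8)*(a - 1)*(a - 2*sqrt(2))*(a + sqrt(2))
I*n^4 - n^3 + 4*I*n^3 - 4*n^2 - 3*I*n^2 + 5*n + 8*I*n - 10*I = (n + 5)*(n - I)*(n + 2*I)*(I*n - I)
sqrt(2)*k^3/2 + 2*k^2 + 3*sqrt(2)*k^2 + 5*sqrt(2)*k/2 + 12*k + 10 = (k + 5)*(k + 2*sqrt(2))*(sqrt(2)*k/2 + sqrt(2)/2)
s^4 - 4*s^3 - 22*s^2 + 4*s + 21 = (s - 7)*(s - 1)*(s + 1)*(s + 3)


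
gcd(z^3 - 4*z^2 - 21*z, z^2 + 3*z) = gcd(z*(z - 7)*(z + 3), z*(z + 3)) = z^2 + 3*z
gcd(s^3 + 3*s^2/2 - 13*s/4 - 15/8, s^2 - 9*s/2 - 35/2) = s + 5/2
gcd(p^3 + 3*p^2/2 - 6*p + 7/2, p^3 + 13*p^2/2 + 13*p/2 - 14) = p^2 + 5*p/2 - 7/2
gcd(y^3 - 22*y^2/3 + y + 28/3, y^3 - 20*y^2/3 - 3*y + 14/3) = y^2 - 6*y - 7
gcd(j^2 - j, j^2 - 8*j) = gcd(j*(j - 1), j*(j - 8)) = j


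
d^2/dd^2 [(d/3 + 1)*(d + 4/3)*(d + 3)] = 2*d + 44/9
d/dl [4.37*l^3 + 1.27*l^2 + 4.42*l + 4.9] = 13.11*l^2 + 2.54*l + 4.42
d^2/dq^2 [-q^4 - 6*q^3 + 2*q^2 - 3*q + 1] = -12*q^2 - 36*q + 4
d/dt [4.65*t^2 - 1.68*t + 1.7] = 9.3*t - 1.68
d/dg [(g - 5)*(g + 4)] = 2*g - 1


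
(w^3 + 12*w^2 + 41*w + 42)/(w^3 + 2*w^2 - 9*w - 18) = (w + 7)/(w - 3)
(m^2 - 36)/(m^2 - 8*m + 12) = (m + 6)/(m - 2)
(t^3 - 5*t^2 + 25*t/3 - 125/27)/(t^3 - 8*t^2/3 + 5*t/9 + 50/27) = (3*t - 5)/(3*t + 2)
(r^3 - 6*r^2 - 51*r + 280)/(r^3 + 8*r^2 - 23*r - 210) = (r - 8)/(r + 6)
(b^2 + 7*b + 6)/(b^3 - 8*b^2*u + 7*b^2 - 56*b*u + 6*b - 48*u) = 1/(b - 8*u)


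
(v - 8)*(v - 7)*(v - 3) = v^3 - 18*v^2 + 101*v - 168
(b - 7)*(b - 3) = b^2 - 10*b + 21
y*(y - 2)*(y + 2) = y^3 - 4*y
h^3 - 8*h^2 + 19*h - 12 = (h - 4)*(h - 3)*(h - 1)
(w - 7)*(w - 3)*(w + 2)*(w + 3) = w^4 - 5*w^3 - 23*w^2 + 45*w + 126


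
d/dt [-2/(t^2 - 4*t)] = 4*(t - 2)/(t^2*(t - 4)^2)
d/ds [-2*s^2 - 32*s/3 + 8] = -4*s - 32/3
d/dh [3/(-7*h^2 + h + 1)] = 3*(14*h - 1)/(-7*h^2 + h + 1)^2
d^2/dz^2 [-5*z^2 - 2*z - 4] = -10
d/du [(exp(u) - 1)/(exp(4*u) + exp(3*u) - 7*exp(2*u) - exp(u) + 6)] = (-3*exp(2*u) - 4*exp(u) + 5)*exp(u)/(exp(6*u) + 4*exp(5*u) - 6*exp(4*u) - 32*exp(3*u) + exp(2*u) + 60*exp(u) + 36)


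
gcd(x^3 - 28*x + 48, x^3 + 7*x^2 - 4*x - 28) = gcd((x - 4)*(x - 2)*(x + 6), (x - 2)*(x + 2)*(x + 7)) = x - 2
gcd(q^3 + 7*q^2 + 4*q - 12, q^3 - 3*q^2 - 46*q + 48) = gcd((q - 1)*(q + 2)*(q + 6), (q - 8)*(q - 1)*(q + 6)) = q^2 + 5*q - 6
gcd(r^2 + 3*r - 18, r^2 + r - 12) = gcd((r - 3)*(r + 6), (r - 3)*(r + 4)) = r - 3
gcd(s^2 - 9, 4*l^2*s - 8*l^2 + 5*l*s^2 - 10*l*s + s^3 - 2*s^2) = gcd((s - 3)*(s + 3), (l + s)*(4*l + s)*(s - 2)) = 1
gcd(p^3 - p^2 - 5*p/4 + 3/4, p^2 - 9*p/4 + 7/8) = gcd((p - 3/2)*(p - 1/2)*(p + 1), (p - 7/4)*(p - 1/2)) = p - 1/2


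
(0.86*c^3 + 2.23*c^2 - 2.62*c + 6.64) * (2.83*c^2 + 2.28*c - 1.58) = 2.4338*c^5 + 8.2717*c^4 - 3.689*c^3 + 9.2942*c^2 + 19.2788*c - 10.4912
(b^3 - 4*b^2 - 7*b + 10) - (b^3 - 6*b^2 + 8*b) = 2*b^2 - 15*b + 10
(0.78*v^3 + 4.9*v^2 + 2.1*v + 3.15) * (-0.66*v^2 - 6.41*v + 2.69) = -0.5148*v^5 - 8.2338*v^4 - 30.6968*v^3 - 2.359*v^2 - 14.5425*v + 8.4735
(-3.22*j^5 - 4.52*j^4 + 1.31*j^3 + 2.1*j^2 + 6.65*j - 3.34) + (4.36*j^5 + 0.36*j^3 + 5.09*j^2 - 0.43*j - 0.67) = 1.14*j^5 - 4.52*j^4 + 1.67*j^3 + 7.19*j^2 + 6.22*j - 4.01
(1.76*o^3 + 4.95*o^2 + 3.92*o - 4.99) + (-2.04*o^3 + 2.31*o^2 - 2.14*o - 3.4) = -0.28*o^3 + 7.26*o^2 + 1.78*o - 8.39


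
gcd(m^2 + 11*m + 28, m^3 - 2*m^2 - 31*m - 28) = m + 4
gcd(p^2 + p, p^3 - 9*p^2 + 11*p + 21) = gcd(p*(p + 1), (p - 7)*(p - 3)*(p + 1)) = p + 1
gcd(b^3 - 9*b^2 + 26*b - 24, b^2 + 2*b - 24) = b - 4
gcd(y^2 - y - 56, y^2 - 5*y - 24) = y - 8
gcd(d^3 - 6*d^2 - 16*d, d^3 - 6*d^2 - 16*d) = d^3 - 6*d^2 - 16*d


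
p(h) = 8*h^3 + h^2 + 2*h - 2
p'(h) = 24*h^2 + 2*h + 2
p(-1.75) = -45.31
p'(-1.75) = 72.00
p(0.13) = -1.71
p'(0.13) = 2.67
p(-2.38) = -108.95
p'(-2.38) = 133.19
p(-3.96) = -491.03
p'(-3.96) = 370.44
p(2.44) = 125.05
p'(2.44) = 149.77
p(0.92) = 6.92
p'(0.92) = 24.15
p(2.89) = 205.23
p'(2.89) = 208.23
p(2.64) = 157.45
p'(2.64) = 174.55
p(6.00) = 1774.00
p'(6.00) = 878.00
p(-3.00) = -215.00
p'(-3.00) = 212.00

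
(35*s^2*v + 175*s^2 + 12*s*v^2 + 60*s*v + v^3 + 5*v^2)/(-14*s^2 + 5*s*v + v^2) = (-5*s*v - 25*s - v^2 - 5*v)/(2*s - v)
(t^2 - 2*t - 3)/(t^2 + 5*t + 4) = (t - 3)/(t + 4)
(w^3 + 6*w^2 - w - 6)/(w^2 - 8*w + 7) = (w^2 + 7*w + 6)/(w - 7)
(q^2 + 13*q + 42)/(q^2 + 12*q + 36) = (q + 7)/(q + 6)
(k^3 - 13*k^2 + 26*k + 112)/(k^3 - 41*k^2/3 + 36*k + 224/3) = 3*(k + 2)/(3*k + 4)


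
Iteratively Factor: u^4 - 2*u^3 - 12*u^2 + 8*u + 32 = (u + 2)*(u^3 - 4*u^2 - 4*u + 16) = (u + 2)^2*(u^2 - 6*u + 8) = (u - 4)*(u + 2)^2*(u - 2)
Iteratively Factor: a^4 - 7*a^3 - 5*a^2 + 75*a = (a)*(a^3 - 7*a^2 - 5*a + 75) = a*(a - 5)*(a^2 - 2*a - 15) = a*(a - 5)^2*(a + 3)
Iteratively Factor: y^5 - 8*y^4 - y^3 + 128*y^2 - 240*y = (y - 5)*(y^4 - 3*y^3 - 16*y^2 + 48*y) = (y - 5)*(y - 3)*(y^3 - 16*y) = (y - 5)*(y - 3)*(y + 4)*(y^2 - 4*y) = y*(y - 5)*(y - 3)*(y + 4)*(y - 4)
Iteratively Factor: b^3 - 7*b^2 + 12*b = (b - 4)*(b^2 - 3*b) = b*(b - 4)*(b - 3)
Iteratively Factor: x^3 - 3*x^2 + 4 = (x + 1)*(x^2 - 4*x + 4) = (x - 2)*(x + 1)*(x - 2)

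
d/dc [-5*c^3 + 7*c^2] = c*(14 - 15*c)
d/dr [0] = 0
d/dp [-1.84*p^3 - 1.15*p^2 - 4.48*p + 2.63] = -5.52*p^2 - 2.3*p - 4.48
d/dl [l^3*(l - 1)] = l^2*(4*l - 3)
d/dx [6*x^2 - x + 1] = 12*x - 1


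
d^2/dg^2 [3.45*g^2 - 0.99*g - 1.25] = 6.90000000000000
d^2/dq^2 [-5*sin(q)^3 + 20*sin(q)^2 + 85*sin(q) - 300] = 45*sin(q)^3 - 80*sin(q)^2 - 115*sin(q) + 40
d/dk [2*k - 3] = 2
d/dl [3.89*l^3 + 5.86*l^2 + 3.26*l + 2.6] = 11.67*l^2 + 11.72*l + 3.26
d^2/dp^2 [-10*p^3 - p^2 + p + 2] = -60*p - 2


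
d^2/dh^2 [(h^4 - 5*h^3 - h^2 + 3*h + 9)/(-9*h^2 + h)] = 2*(-81*h^6 + 27*h^5 - 3*h^4 - 229*h^3 - 2187*h^2 + 243*h - 9)/(h^3*(729*h^3 - 243*h^2 + 27*h - 1))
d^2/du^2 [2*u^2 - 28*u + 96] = 4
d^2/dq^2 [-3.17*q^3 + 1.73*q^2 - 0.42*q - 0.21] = 3.46 - 19.02*q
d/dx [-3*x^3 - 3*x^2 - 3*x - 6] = -9*x^2 - 6*x - 3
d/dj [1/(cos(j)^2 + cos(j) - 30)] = (2*cos(j) + 1)*sin(j)/(cos(j)^2 + cos(j) - 30)^2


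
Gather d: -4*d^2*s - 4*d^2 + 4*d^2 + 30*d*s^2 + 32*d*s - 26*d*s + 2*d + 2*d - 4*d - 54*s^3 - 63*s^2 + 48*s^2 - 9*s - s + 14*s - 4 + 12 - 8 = -4*d^2*s + d*(30*s^2 + 6*s) - 54*s^3 - 15*s^2 + 4*s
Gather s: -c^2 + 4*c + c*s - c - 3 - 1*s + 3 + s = -c^2 + c*s + 3*c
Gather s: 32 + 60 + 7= 99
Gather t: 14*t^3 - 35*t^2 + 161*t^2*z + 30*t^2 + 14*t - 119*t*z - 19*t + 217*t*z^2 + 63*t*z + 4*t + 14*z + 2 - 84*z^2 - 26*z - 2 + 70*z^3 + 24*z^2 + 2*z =14*t^3 + t^2*(161*z - 5) + t*(217*z^2 - 56*z - 1) + 70*z^3 - 60*z^2 - 10*z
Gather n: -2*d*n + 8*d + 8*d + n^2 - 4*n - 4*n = 16*d + n^2 + n*(-2*d - 8)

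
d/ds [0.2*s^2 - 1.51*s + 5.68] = 0.4*s - 1.51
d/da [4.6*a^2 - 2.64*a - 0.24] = 9.2*a - 2.64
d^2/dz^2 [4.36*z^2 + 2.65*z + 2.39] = 8.72000000000000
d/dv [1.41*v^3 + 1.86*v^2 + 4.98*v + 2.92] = 4.23*v^2 + 3.72*v + 4.98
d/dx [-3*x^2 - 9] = -6*x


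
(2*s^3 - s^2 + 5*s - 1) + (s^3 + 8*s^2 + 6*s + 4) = 3*s^3 + 7*s^2 + 11*s + 3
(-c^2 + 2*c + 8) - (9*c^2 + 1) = -10*c^2 + 2*c + 7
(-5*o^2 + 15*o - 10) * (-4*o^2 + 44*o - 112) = 20*o^4 - 280*o^3 + 1260*o^2 - 2120*o + 1120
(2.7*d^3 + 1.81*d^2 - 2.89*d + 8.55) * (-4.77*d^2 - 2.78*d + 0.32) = -12.879*d^5 - 16.1397*d^4 + 9.6175*d^3 - 32.1701*d^2 - 24.6938*d + 2.736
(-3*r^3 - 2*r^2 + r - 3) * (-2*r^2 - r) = 6*r^5 + 7*r^4 + 5*r^2 + 3*r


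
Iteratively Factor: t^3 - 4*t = (t)*(t^2 - 4) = t*(t - 2)*(t + 2)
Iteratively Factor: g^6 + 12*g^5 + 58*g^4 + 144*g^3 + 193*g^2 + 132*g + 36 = (g + 3)*(g^5 + 9*g^4 + 31*g^3 + 51*g^2 + 40*g + 12) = (g + 3)^2*(g^4 + 6*g^3 + 13*g^2 + 12*g + 4) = (g + 1)*(g + 3)^2*(g^3 + 5*g^2 + 8*g + 4) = (g + 1)*(g + 2)*(g + 3)^2*(g^2 + 3*g + 2) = (g + 1)*(g + 2)^2*(g + 3)^2*(g + 1)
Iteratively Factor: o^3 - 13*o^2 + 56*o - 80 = (o - 5)*(o^2 - 8*o + 16) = (o - 5)*(o - 4)*(o - 4)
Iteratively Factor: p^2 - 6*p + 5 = (p - 1)*(p - 5)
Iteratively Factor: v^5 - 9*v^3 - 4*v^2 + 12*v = (v - 1)*(v^4 + v^3 - 8*v^2 - 12*v) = (v - 1)*(v + 2)*(v^3 - v^2 - 6*v) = v*(v - 1)*(v + 2)*(v^2 - v - 6) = v*(v - 1)*(v + 2)^2*(v - 3)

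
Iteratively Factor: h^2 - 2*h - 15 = (h - 5)*(h + 3)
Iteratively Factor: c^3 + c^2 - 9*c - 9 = (c + 1)*(c^2 - 9) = (c - 3)*(c + 1)*(c + 3)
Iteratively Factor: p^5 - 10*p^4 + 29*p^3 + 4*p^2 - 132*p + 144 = (p - 4)*(p^4 - 6*p^3 + 5*p^2 + 24*p - 36) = (p - 4)*(p - 2)*(p^3 - 4*p^2 - 3*p + 18) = (p - 4)*(p - 3)*(p - 2)*(p^2 - p - 6) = (p - 4)*(p - 3)*(p - 2)*(p + 2)*(p - 3)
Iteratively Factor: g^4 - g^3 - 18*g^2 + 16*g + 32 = (g + 4)*(g^3 - 5*g^2 + 2*g + 8) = (g - 4)*(g + 4)*(g^2 - g - 2) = (g - 4)*(g - 2)*(g + 4)*(g + 1)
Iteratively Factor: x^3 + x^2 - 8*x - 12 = (x - 3)*(x^2 + 4*x + 4) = (x - 3)*(x + 2)*(x + 2)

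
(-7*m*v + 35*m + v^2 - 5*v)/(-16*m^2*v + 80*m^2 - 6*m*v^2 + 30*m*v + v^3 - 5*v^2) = (-7*m + v)/(-16*m^2 - 6*m*v + v^2)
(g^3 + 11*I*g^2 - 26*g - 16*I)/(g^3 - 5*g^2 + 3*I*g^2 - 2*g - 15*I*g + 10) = (g + 8*I)/(g - 5)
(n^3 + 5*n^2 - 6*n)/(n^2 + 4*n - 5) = n*(n + 6)/(n + 5)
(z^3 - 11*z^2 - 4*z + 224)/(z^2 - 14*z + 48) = (z^2 - 3*z - 28)/(z - 6)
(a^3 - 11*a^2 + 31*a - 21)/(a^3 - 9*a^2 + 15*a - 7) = (a - 3)/(a - 1)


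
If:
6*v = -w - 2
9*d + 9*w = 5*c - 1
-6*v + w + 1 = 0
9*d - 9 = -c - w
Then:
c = -1/3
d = 65/54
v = -1/12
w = -3/2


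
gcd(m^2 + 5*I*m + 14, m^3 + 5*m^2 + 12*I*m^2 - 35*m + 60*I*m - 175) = m + 7*I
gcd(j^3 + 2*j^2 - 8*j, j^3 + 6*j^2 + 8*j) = j^2 + 4*j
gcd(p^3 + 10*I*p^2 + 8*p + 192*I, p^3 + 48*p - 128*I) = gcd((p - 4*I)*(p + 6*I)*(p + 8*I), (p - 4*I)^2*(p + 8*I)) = p^2 + 4*I*p + 32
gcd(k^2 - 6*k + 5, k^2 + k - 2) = k - 1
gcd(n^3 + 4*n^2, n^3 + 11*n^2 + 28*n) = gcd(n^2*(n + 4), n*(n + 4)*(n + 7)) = n^2 + 4*n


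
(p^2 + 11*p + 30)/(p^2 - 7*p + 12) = (p^2 + 11*p + 30)/(p^2 - 7*p + 12)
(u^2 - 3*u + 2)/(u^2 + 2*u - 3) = (u - 2)/(u + 3)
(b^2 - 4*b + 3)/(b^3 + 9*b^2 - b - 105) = (b - 1)/(b^2 + 12*b + 35)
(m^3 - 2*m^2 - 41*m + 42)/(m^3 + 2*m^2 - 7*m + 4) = (m^2 - m - 42)/(m^2 + 3*m - 4)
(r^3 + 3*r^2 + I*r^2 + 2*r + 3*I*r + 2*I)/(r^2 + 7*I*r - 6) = (r^2 + 3*r + 2)/(r + 6*I)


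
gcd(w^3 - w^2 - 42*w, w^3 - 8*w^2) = w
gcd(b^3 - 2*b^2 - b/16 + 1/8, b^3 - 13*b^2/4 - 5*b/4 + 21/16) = 1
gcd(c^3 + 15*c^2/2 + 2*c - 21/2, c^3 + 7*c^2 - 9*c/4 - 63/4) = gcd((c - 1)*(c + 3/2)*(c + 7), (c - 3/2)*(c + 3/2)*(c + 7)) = c^2 + 17*c/2 + 21/2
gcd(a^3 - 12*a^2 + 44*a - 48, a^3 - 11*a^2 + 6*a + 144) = a - 6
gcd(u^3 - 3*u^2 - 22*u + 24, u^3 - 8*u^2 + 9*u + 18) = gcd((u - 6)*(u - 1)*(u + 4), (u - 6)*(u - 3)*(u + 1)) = u - 6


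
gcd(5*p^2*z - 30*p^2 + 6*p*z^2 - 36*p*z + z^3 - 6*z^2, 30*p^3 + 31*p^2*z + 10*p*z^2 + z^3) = 5*p + z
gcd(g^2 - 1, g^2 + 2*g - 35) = 1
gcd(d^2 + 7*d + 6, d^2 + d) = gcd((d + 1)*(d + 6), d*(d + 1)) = d + 1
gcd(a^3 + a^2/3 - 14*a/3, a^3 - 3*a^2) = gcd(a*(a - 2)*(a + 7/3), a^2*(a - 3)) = a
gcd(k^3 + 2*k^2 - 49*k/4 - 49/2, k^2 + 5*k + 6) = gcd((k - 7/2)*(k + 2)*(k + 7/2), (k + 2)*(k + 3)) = k + 2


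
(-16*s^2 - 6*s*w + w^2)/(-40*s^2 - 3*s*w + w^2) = (2*s + w)/(5*s + w)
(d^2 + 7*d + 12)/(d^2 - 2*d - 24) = (d + 3)/(d - 6)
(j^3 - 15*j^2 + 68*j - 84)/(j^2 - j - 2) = (j^2 - 13*j + 42)/(j + 1)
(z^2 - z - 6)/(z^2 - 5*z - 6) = (-z^2 + z + 6)/(-z^2 + 5*z + 6)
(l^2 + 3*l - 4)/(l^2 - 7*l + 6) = (l + 4)/(l - 6)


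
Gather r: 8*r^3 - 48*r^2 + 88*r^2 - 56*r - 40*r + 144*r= 8*r^3 + 40*r^2 + 48*r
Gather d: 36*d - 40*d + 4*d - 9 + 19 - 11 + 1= 0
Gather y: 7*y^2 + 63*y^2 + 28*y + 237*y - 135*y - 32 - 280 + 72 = 70*y^2 + 130*y - 240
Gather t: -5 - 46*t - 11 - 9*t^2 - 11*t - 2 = -9*t^2 - 57*t - 18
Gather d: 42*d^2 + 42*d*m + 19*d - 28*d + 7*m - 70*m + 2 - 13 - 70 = 42*d^2 + d*(42*m - 9) - 63*m - 81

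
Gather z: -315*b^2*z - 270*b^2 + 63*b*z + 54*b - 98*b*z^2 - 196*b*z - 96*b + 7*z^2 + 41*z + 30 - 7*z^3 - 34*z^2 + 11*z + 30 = -270*b^2 - 42*b - 7*z^3 + z^2*(-98*b - 27) + z*(-315*b^2 - 133*b + 52) + 60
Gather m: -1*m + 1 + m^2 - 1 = m^2 - m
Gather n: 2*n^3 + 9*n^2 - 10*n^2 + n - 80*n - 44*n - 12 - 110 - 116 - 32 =2*n^3 - n^2 - 123*n - 270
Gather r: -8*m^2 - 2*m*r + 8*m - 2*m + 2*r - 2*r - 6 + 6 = -8*m^2 - 2*m*r + 6*m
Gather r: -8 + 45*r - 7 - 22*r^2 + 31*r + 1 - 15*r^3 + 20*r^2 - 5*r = -15*r^3 - 2*r^2 + 71*r - 14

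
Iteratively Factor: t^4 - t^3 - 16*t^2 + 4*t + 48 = (t + 2)*(t^3 - 3*t^2 - 10*t + 24) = (t + 2)*(t + 3)*(t^2 - 6*t + 8) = (t - 2)*(t + 2)*(t + 3)*(t - 4)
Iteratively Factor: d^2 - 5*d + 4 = (d - 1)*(d - 4)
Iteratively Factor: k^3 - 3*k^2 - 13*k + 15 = (k - 1)*(k^2 - 2*k - 15) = (k - 5)*(k - 1)*(k + 3)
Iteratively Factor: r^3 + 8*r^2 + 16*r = (r)*(r^2 + 8*r + 16) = r*(r + 4)*(r + 4)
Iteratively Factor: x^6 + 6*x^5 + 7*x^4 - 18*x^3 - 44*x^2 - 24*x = (x)*(x^5 + 6*x^4 + 7*x^3 - 18*x^2 - 44*x - 24) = x*(x + 1)*(x^4 + 5*x^3 + 2*x^2 - 20*x - 24) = x*(x - 2)*(x + 1)*(x^3 + 7*x^2 + 16*x + 12) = x*(x - 2)*(x + 1)*(x + 2)*(x^2 + 5*x + 6) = x*(x - 2)*(x + 1)*(x + 2)*(x + 3)*(x + 2)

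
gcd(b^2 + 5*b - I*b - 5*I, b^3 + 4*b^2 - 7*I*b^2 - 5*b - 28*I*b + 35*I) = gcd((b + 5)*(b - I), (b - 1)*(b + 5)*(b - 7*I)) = b + 5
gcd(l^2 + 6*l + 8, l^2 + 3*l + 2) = l + 2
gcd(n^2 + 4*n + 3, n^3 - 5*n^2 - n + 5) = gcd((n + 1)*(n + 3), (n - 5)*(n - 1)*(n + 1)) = n + 1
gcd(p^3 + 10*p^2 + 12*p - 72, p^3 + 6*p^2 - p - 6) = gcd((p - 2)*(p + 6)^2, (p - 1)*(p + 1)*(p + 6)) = p + 6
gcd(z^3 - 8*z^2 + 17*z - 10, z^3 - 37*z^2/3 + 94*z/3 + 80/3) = z - 5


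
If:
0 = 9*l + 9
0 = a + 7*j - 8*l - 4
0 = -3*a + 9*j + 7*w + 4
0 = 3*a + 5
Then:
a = -5/3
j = -1/3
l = -1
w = -6/7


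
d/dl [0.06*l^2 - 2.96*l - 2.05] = 0.12*l - 2.96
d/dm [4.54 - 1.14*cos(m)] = 1.14*sin(m)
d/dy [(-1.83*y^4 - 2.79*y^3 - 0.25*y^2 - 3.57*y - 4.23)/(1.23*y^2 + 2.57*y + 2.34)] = (-4.5018*y^5 - 17.541*y^4 - 31.4694*y^3 - 15.8372*y^2 + 9.2358*y + 2.5173)/(1.5129*y^4 + 6.3222*y^3 + 12.3613*y^2 + 12.0276*y + 5.4756)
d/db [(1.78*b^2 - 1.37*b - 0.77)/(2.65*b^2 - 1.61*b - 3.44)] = (0.764699999999999*b^2 - 8.1654*b + 3.4731)/(7.0225*b^4 - 8.533*b^3 - 15.6399*b^2 + 11.0768*b + 11.8336)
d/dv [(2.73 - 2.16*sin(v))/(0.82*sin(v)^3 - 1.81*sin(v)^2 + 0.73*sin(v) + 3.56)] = (3.5424*sin(v)^3 - 10.6254*sin(v)^2 + 9.8826*sin(v) - 9.6825)*cos(v)/(0.6724*sin(v)^6 - 2.9684*sin(v)^5 + 4.4733*sin(v)^4 + 3.1958*sin(v)^3 - 12.3543*sin(v)^2 + 5.1976*sin(v) + 12.6736)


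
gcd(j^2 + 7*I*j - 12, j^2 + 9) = j + 3*I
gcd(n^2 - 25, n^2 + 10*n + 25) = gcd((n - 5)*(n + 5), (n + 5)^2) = n + 5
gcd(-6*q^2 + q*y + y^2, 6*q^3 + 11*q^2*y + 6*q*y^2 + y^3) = 3*q + y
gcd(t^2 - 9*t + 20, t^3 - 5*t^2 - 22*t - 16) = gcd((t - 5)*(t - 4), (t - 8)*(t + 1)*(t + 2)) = 1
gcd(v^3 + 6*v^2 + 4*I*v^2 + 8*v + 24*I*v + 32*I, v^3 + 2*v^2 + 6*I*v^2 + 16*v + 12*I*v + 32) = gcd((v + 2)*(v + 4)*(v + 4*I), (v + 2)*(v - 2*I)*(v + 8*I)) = v + 2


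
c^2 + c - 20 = (c - 4)*(c + 5)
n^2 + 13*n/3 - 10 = (n - 5/3)*(n + 6)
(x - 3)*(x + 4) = x^2 + x - 12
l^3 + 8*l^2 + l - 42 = (l - 2)*(l + 3)*(l + 7)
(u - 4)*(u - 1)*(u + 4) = u^3 - u^2 - 16*u + 16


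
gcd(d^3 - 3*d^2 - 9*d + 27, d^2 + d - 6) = d + 3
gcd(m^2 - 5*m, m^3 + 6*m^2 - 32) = 1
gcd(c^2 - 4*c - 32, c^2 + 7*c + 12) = c + 4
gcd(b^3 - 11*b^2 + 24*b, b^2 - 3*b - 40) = b - 8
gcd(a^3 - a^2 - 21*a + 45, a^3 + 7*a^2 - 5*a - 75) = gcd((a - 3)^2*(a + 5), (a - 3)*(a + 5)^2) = a^2 + 2*a - 15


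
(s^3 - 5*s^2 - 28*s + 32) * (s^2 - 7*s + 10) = s^5 - 12*s^4 + 17*s^3 + 178*s^2 - 504*s + 320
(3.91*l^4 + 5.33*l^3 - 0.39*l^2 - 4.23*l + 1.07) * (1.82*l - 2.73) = 7.1162*l^5 - 0.973700000000001*l^4 - 15.2607*l^3 - 6.6339*l^2 + 13.4953*l - 2.9211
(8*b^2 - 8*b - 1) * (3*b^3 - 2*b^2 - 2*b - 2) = 24*b^5 - 40*b^4 - 3*b^3 + 2*b^2 + 18*b + 2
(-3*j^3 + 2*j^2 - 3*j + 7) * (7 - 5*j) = 15*j^4 - 31*j^3 + 29*j^2 - 56*j + 49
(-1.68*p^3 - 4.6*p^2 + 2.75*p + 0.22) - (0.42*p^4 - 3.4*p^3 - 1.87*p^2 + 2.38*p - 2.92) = -0.42*p^4 + 1.72*p^3 - 2.73*p^2 + 0.37*p + 3.14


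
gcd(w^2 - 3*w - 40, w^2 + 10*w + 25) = w + 5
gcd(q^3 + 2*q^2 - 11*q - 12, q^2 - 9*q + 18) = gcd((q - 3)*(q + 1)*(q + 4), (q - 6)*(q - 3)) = q - 3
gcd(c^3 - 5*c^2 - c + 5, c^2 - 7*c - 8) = c + 1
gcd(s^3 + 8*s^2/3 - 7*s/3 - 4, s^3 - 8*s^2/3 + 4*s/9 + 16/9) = s - 4/3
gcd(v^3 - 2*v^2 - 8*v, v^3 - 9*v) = v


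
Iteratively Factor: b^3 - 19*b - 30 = (b + 2)*(b^2 - 2*b - 15) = (b + 2)*(b + 3)*(b - 5)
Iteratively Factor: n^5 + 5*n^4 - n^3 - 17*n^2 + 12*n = (n + 4)*(n^4 + n^3 - 5*n^2 + 3*n) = (n - 1)*(n + 4)*(n^3 + 2*n^2 - 3*n) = (n - 1)^2*(n + 4)*(n^2 + 3*n) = (n - 1)^2*(n + 3)*(n + 4)*(n)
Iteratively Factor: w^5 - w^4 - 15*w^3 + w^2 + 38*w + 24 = (w + 1)*(w^4 - 2*w^3 - 13*w^2 + 14*w + 24) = (w + 1)*(w + 3)*(w^3 - 5*w^2 + 2*w + 8) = (w + 1)^2*(w + 3)*(w^2 - 6*w + 8) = (w - 4)*(w + 1)^2*(w + 3)*(w - 2)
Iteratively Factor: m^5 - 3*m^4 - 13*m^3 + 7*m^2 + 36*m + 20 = (m + 2)*(m^4 - 5*m^3 - 3*m^2 + 13*m + 10) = (m + 1)*(m + 2)*(m^3 - 6*m^2 + 3*m + 10) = (m - 5)*(m + 1)*(m + 2)*(m^2 - m - 2) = (m - 5)*(m - 2)*(m + 1)*(m + 2)*(m + 1)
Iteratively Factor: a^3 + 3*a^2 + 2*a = (a + 2)*(a^2 + a) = (a + 1)*(a + 2)*(a)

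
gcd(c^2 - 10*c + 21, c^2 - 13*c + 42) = c - 7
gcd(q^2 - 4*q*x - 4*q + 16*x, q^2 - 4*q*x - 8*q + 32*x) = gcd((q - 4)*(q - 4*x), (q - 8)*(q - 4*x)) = -q + 4*x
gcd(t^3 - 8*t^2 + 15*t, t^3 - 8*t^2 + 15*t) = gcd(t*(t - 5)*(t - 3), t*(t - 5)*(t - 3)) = t^3 - 8*t^2 + 15*t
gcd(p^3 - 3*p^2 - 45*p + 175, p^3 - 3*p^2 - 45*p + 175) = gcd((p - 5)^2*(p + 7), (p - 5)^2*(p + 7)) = p^3 - 3*p^2 - 45*p + 175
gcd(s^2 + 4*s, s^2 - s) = s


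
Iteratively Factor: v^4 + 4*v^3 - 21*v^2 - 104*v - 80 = (v - 5)*(v^3 + 9*v^2 + 24*v + 16) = (v - 5)*(v + 1)*(v^2 + 8*v + 16) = (v - 5)*(v + 1)*(v + 4)*(v + 4)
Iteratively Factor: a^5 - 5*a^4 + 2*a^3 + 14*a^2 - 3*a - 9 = (a - 1)*(a^4 - 4*a^3 - 2*a^2 + 12*a + 9) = (a - 1)*(a + 1)*(a^3 - 5*a^2 + 3*a + 9) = (a - 1)*(a + 1)^2*(a^2 - 6*a + 9) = (a - 3)*(a - 1)*(a + 1)^2*(a - 3)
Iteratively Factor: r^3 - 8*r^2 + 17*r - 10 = (r - 2)*(r^2 - 6*r + 5) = (r - 2)*(r - 1)*(r - 5)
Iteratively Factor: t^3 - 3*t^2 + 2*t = (t - 2)*(t^2 - t) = t*(t - 2)*(t - 1)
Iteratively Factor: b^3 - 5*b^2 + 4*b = (b - 1)*(b^2 - 4*b) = b*(b - 1)*(b - 4)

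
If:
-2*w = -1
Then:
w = 1/2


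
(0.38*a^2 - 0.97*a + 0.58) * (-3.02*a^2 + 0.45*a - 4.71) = -1.1476*a^4 + 3.1004*a^3 - 3.9779*a^2 + 4.8297*a - 2.7318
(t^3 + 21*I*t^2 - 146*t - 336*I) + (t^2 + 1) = t^3 + t^2 + 21*I*t^2 - 146*t + 1 - 336*I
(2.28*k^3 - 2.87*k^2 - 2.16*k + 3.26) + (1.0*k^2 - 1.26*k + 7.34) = 2.28*k^3 - 1.87*k^2 - 3.42*k + 10.6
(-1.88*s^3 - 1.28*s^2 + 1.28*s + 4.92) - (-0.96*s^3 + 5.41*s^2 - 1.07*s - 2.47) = -0.92*s^3 - 6.69*s^2 + 2.35*s + 7.39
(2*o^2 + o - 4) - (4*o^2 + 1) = -2*o^2 + o - 5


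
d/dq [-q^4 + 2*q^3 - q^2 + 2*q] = -4*q^3 + 6*q^2 - 2*q + 2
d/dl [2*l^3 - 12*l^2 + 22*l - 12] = 6*l^2 - 24*l + 22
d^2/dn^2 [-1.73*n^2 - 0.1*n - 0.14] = -3.46000000000000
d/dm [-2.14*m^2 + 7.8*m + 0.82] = 7.8 - 4.28*m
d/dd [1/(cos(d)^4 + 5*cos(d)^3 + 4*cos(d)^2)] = (4*cos(d)^2 + 15*cos(d) + 8)*sin(d)/((cos(d)^2 + 5*cos(d) + 4)^2*cos(d)^3)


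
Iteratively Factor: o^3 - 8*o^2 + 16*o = (o - 4)*(o^2 - 4*o) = (o - 4)^2*(o)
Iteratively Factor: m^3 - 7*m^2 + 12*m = (m - 3)*(m^2 - 4*m) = m*(m - 3)*(m - 4)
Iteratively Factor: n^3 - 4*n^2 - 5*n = (n - 5)*(n^2 + n) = n*(n - 5)*(n + 1)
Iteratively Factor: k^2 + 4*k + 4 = (k + 2)*(k + 2)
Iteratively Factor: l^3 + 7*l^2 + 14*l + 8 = (l + 4)*(l^2 + 3*l + 2) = (l + 1)*(l + 4)*(l + 2)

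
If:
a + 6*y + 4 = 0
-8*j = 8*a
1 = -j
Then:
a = 1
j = -1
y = -5/6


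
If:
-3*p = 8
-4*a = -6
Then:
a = 3/2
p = -8/3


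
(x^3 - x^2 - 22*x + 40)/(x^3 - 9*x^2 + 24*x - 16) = (x^2 + 3*x - 10)/(x^2 - 5*x + 4)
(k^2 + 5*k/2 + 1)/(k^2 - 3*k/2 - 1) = (k + 2)/(k - 2)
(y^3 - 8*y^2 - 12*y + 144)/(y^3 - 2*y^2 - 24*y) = (y - 6)/y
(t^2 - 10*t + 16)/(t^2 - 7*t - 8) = (t - 2)/(t + 1)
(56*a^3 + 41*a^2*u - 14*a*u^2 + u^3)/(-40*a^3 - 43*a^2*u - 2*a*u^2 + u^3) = (-7*a + u)/(5*a + u)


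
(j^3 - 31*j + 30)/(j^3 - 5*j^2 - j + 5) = (j + 6)/(j + 1)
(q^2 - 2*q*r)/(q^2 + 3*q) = (q - 2*r)/(q + 3)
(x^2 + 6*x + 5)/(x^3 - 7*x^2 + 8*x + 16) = (x + 5)/(x^2 - 8*x + 16)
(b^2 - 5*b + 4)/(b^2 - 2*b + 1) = (b - 4)/(b - 1)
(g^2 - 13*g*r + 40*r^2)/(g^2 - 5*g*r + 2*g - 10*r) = (g - 8*r)/(g + 2)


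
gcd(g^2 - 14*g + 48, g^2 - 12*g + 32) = g - 8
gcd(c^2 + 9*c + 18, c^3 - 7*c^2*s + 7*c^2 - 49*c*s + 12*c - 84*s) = c + 3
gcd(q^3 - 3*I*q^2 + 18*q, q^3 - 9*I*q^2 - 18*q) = q^2 - 6*I*q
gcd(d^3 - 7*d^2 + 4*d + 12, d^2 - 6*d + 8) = d - 2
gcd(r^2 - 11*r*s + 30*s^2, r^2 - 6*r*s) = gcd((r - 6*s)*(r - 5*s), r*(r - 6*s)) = r - 6*s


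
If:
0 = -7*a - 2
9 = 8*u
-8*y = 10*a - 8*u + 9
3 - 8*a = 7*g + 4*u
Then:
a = -2/7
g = 11/98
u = 9/8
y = 5/14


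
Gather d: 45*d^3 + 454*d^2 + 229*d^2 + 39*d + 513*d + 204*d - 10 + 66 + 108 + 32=45*d^3 + 683*d^2 + 756*d + 196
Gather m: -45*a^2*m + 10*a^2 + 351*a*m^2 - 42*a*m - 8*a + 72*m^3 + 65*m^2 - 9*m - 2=10*a^2 - 8*a + 72*m^3 + m^2*(351*a + 65) + m*(-45*a^2 - 42*a - 9) - 2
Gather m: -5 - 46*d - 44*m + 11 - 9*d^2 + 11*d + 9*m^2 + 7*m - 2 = -9*d^2 - 35*d + 9*m^2 - 37*m + 4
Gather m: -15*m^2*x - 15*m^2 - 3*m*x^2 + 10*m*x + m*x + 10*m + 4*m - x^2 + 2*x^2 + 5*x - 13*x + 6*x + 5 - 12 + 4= m^2*(-15*x - 15) + m*(-3*x^2 + 11*x + 14) + x^2 - 2*x - 3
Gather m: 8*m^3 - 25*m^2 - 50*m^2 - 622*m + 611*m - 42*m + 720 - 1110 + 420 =8*m^3 - 75*m^2 - 53*m + 30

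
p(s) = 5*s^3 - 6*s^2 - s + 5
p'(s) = 15*s^2 - 12*s - 1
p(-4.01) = -409.88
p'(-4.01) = 288.32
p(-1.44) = -20.93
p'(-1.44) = 47.38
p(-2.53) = -111.85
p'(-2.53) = 125.37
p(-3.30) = -236.72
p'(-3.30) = 201.95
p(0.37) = 4.06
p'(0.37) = -3.39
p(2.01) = 19.35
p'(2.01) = 35.48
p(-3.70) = -326.70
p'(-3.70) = 248.75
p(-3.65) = -314.42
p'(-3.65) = 242.64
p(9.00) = 3155.00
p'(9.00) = 1106.00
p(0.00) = 5.00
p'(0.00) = -1.00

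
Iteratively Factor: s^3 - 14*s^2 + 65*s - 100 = (s - 4)*(s^2 - 10*s + 25) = (s - 5)*(s - 4)*(s - 5)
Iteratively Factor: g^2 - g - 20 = (g - 5)*(g + 4)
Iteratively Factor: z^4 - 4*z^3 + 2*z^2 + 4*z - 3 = (z - 1)*(z^3 - 3*z^2 - z + 3) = (z - 1)^2*(z^2 - 2*z - 3) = (z - 3)*(z - 1)^2*(z + 1)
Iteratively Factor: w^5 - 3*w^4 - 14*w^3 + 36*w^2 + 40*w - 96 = (w - 4)*(w^4 + w^3 - 10*w^2 - 4*w + 24) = (w - 4)*(w - 2)*(w^3 + 3*w^2 - 4*w - 12) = (w - 4)*(w - 2)*(w + 3)*(w^2 - 4) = (w - 4)*(w - 2)^2*(w + 3)*(w + 2)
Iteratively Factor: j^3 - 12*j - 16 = (j + 2)*(j^2 - 2*j - 8) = (j - 4)*(j + 2)*(j + 2)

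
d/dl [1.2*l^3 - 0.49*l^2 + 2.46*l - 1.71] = 3.6*l^2 - 0.98*l + 2.46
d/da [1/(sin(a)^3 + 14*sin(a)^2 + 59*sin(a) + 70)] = (-28*sin(a) + 3*cos(a)^2 - 62)*cos(a)/(sin(a)^3 + 14*sin(a)^2 + 59*sin(a) + 70)^2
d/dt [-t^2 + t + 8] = 1 - 2*t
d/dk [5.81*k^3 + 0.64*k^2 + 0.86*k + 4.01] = 17.43*k^2 + 1.28*k + 0.86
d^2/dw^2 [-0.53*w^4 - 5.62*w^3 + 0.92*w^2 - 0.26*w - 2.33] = -6.36*w^2 - 33.72*w + 1.84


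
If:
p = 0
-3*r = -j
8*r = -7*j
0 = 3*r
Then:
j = 0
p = 0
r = 0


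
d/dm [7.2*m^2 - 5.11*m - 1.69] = 14.4*m - 5.11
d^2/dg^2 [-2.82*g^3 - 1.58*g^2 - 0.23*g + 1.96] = -16.92*g - 3.16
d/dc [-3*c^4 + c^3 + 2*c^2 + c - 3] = -12*c^3 + 3*c^2 + 4*c + 1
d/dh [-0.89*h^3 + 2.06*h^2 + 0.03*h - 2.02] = -2.67*h^2 + 4.12*h + 0.03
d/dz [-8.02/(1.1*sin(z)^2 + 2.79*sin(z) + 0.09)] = (17.644*sin(z) + 22.3758)*cos(z)/(1.1*sin(z)^2 + 2.79*sin(z) + 0.09)^2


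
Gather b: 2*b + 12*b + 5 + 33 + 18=14*b + 56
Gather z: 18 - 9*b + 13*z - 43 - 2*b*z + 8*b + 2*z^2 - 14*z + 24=-b + 2*z^2 + z*(-2*b - 1) - 1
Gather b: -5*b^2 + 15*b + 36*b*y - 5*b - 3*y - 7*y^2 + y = -5*b^2 + b*(36*y + 10) - 7*y^2 - 2*y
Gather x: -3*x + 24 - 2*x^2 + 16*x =-2*x^2 + 13*x + 24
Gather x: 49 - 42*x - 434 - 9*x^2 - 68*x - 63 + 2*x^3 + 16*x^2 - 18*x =2*x^3 + 7*x^2 - 128*x - 448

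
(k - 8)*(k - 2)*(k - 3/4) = k^3 - 43*k^2/4 + 47*k/2 - 12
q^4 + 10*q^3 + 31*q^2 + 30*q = q*(q + 2)*(q + 3)*(q + 5)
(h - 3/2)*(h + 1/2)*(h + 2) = h^3 + h^2 - 11*h/4 - 3/2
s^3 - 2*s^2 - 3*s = s*(s - 3)*(s + 1)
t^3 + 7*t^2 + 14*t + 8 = (t + 1)*(t + 2)*(t + 4)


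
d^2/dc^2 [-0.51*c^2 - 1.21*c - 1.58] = -1.02000000000000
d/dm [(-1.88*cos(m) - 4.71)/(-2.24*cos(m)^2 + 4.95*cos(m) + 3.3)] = (4.2112*cos(m)^2 + 21.1008*cos(m) - 17.1105)*sin(m)/(5.0176*cos(m)^4 - 22.176*cos(m)^3 + 9.7185*cos(m)^2 + 32.67*cos(m) + 10.89)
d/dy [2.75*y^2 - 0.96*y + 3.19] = 5.5*y - 0.96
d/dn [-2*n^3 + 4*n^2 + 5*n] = -6*n^2 + 8*n + 5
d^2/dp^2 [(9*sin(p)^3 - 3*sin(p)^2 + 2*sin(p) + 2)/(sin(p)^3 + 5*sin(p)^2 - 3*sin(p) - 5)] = 2*(24*sin(p)^8 - 178*sin(p)^7 - 45*sin(p)^6 + 178*sin(p)^5 - 468*sin(p)^4 - 803*sin(p)^3 + 428*sin(p)^2 + 755*sin(p) - 37)/(sin(p)^3 + 5*sin(p)^2 - 3*sin(p) - 5)^3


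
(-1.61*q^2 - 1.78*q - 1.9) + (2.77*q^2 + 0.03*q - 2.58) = 1.16*q^2 - 1.75*q - 4.48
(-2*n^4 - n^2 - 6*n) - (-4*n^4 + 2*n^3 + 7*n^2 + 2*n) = 2*n^4 - 2*n^3 - 8*n^2 - 8*n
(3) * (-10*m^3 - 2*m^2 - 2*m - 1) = -30*m^3 - 6*m^2 - 6*m - 3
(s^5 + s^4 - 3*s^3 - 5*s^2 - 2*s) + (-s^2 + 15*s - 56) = s^5 + s^4 - 3*s^3 - 6*s^2 + 13*s - 56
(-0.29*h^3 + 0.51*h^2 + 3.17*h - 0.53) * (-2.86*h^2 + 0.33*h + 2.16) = 0.8294*h^5 - 1.5543*h^4 - 9.5243*h^3 + 3.6635*h^2 + 6.6723*h - 1.1448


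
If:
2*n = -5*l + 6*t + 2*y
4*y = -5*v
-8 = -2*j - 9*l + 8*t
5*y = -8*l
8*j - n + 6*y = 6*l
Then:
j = -595*y/464 - 12/29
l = -5*y/8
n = -59*y/116 - 96/29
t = -475*y/464 - 32/29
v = -4*y/5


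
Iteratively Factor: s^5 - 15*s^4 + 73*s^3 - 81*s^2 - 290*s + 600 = (s - 5)*(s^4 - 10*s^3 + 23*s^2 + 34*s - 120) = (s - 5)*(s + 2)*(s^3 - 12*s^2 + 47*s - 60) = (s - 5)^2*(s + 2)*(s^2 - 7*s + 12) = (s - 5)^2*(s - 4)*(s + 2)*(s - 3)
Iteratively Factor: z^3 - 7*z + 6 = (z - 1)*(z^2 + z - 6) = (z - 2)*(z - 1)*(z + 3)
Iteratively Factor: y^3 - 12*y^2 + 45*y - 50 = (y - 5)*(y^2 - 7*y + 10) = (y - 5)^2*(y - 2)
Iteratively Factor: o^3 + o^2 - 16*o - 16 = (o - 4)*(o^2 + 5*o + 4) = (o - 4)*(o + 4)*(o + 1)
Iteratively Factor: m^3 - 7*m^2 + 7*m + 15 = (m + 1)*(m^2 - 8*m + 15) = (m - 5)*(m + 1)*(m - 3)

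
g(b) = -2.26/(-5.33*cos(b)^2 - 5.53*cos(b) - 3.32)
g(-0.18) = 0.16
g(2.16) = 1.19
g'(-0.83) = -0.24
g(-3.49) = 0.80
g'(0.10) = 0.02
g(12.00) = 0.19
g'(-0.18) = -0.03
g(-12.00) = 0.19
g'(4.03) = 0.55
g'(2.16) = -0.21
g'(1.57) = 1.13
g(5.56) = 0.22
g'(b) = -2.26*(-10.66*sin(b)*cos(b) - 5.53*sin(b))/(-5.33*cos(b)^2 - 5.53*cos(b) - 3.32)^2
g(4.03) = 1.16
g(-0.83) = 0.24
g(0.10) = 0.16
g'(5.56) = -0.18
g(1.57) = 0.68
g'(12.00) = -0.13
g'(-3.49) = -0.43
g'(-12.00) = 0.13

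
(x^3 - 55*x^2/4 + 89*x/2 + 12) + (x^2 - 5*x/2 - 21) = x^3 - 51*x^2/4 + 42*x - 9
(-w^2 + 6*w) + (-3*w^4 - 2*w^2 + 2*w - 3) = -3*w^4 - 3*w^2 + 8*w - 3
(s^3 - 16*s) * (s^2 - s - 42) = s^5 - s^4 - 58*s^3 + 16*s^2 + 672*s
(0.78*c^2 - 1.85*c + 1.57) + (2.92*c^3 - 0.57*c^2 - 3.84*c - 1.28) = 2.92*c^3 + 0.21*c^2 - 5.69*c + 0.29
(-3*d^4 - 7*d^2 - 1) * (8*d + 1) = -24*d^5 - 3*d^4 - 56*d^3 - 7*d^2 - 8*d - 1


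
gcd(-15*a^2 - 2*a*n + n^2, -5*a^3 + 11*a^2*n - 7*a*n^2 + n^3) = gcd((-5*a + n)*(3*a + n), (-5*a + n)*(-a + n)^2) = 5*a - n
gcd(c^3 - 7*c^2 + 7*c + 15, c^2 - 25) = c - 5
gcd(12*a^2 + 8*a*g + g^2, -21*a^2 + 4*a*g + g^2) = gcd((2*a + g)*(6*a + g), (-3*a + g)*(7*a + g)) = 1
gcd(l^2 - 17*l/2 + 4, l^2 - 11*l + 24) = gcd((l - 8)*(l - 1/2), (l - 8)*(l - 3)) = l - 8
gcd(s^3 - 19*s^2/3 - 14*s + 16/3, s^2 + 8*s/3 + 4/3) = s + 2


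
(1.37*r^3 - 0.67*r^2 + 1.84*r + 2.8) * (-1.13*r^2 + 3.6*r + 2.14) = -1.5481*r^5 + 5.6891*r^4 - 1.5594*r^3 + 2.0262*r^2 + 14.0176*r + 5.992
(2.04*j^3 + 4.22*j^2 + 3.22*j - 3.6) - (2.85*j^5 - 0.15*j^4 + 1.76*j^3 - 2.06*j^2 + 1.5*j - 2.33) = -2.85*j^5 + 0.15*j^4 + 0.28*j^3 + 6.28*j^2 + 1.72*j - 1.27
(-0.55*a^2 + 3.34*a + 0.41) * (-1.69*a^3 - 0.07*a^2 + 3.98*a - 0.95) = 0.9295*a^5 - 5.6061*a^4 - 3.1157*a^3 + 13.787*a^2 - 1.5412*a - 0.3895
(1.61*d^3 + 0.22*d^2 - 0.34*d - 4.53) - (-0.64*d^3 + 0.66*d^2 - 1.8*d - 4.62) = 2.25*d^3 - 0.44*d^2 + 1.46*d + 0.0899999999999999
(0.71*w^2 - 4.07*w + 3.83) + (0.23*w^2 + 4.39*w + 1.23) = 0.94*w^2 + 0.319999999999999*w + 5.06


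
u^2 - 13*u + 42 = (u - 7)*(u - 6)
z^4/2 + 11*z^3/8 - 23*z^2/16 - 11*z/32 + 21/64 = (z/2 + 1/4)*(z - 3/4)*(z - 1/2)*(z + 7/2)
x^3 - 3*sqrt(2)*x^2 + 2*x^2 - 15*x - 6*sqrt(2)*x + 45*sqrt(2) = (x - 3)*(x + 5)*(x - 3*sqrt(2))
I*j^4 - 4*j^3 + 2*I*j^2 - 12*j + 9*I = (j - I)*(j + 3*I)^2*(I*j + 1)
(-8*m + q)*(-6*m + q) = 48*m^2 - 14*m*q + q^2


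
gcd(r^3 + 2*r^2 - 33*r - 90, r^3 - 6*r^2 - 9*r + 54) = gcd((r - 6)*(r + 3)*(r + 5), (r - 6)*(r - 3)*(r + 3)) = r^2 - 3*r - 18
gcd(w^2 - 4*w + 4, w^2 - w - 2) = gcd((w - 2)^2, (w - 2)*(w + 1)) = w - 2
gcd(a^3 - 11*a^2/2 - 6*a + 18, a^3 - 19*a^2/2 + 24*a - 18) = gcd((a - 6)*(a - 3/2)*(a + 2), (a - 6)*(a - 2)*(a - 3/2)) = a^2 - 15*a/2 + 9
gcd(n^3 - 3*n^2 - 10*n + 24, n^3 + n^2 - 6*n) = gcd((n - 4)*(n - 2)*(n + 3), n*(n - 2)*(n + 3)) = n^2 + n - 6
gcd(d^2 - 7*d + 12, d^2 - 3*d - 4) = d - 4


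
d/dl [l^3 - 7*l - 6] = 3*l^2 - 7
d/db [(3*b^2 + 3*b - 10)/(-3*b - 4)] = 3*(-3*b^2 - 8*b - 14)/(9*b^2 + 24*b + 16)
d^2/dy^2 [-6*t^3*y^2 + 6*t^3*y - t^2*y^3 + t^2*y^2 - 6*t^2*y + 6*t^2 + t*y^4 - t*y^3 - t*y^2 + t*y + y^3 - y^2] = -12*t^3 - 6*t^2*y + 2*t^2 + 12*t*y^2 - 6*t*y - 2*t + 6*y - 2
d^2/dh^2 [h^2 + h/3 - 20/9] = 2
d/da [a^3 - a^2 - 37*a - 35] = 3*a^2 - 2*a - 37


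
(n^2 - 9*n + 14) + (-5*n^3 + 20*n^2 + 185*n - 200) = -5*n^3 + 21*n^2 + 176*n - 186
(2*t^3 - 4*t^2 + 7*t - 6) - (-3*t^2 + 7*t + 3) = 2*t^3 - t^2 - 9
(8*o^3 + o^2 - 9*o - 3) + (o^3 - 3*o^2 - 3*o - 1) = 9*o^3 - 2*o^2 - 12*o - 4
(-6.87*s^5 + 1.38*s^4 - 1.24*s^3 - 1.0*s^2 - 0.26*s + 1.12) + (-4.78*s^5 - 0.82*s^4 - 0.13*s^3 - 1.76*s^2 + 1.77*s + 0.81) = -11.65*s^5 + 0.56*s^4 - 1.37*s^3 - 2.76*s^2 + 1.51*s + 1.93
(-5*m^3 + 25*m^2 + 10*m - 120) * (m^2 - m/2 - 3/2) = -5*m^5 + 55*m^4/2 + 5*m^3 - 325*m^2/2 + 45*m + 180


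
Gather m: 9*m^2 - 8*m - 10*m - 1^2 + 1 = 9*m^2 - 18*m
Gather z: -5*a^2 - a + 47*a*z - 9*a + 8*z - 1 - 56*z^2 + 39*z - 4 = -5*a^2 - 10*a - 56*z^2 + z*(47*a + 47) - 5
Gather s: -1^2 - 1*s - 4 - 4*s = -5*s - 5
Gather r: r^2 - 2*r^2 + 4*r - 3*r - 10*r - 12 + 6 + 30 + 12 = -r^2 - 9*r + 36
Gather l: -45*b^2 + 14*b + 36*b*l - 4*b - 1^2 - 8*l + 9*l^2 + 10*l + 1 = -45*b^2 + 10*b + 9*l^2 + l*(36*b + 2)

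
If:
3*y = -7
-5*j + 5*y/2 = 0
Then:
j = -7/6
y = -7/3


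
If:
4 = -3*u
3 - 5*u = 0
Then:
No Solution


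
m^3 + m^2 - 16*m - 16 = (m - 4)*(m + 1)*(m + 4)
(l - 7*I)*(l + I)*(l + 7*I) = l^3 + I*l^2 + 49*l + 49*I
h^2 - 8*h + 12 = (h - 6)*(h - 2)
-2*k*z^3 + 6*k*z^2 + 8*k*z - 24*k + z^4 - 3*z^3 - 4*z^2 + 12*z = (-2*k + z)*(z - 3)*(z - 2)*(z + 2)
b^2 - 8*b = b*(b - 8)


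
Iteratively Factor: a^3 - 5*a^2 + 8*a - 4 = (a - 2)*(a^2 - 3*a + 2) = (a - 2)^2*(a - 1)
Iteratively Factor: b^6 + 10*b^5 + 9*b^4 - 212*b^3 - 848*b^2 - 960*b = (b + 4)*(b^5 + 6*b^4 - 15*b^3 - 152*b^2 - 240*b) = (b - 5)*(b + 4)*(b^4 + 11*b^3 + 40*b^2 + 48*b) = b*(b - 5)*(b + 4)*(b^3 + 11*b^2 + 40*b + 48) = b*(b - 5)*(b + 4)^2*(b^2 + 7*b + 12) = b*(b - 5)*(b + 4)^3*(b + 3)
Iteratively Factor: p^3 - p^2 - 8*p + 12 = (p + 3)*(p^2 - 4*p + 4) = (p - 2)*(p + 3)*(p - 2)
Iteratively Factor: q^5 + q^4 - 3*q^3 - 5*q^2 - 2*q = (q - 2)*(q^4 + 3*q^3 + 3*q^2 + q) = (q - 2)*(q + 1)*(q^3 + 2*q^2 + q) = (q - 2)*(q + 1)^2*(q^2 + q) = (q - 2)*(q + 1)^3*(q)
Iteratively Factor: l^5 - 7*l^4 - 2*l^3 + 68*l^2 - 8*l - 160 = (l + 2)*(l^4 - 9*l^3 + 16*l^2 + 36*l - 80) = (l + 2)^2*(l^3 - 11*l^2 + 38*l - 40) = (l - 2)*(l + 2)^2*(l^2 - 9*l + 20) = (l - 5)*(l - 2)*(l + 2)^2*(l - 4)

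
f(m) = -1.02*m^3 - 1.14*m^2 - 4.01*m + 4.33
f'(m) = -3.06*m^2 - 2.28*m - 4.01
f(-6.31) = 240.51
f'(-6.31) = -111.46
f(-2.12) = 17.43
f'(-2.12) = -12.93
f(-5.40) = 153.35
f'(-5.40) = -80.93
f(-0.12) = 4.80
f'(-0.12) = -3.78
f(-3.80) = 59.08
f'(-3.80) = -39.53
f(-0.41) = 5.85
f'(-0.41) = -3.59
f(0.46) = 2.14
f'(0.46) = -5.71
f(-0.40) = 5.82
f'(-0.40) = -3.59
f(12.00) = -1970.51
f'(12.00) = -472.01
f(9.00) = -867.68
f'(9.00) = -272.39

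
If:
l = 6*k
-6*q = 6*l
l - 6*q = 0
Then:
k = 0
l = 0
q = 0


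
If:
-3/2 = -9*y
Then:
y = 1/6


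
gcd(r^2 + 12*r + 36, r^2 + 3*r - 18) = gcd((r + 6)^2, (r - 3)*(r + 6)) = r + 6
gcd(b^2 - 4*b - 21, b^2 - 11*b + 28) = b - 7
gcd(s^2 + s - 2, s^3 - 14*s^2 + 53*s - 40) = s - 1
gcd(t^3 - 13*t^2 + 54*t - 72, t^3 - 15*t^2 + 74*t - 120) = t^2 - 10*t + 24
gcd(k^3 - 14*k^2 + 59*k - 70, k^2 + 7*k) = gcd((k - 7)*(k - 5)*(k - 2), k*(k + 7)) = 1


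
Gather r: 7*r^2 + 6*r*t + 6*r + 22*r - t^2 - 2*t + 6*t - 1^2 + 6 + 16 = 7*r^2 + r*(6*t + 28) - t^2 + 4*t + 21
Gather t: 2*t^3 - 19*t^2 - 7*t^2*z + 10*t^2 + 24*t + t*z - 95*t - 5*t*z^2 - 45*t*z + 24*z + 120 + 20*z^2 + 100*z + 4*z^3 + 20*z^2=2*t^3 + t^2*(-7*z - 9) + t*(-5*z^2 - 44*z - 71) + 4*z^3 + 40*z^2 + 124*z + 120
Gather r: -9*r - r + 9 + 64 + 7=80 - 10*r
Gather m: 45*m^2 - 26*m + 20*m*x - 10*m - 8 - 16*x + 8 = 45*m^2 + m*(20*x - 36) - 16*x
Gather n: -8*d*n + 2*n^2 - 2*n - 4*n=2*n^2 + n*(-8*d - 6)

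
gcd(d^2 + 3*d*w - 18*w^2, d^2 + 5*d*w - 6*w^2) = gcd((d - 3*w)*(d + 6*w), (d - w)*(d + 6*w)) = d + 6*w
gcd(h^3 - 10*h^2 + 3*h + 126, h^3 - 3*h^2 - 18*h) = h^2 - 3*h - 18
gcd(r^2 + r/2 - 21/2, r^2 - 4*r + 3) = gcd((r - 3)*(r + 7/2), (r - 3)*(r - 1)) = r - 3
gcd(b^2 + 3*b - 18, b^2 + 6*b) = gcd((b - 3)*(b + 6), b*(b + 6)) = b + 6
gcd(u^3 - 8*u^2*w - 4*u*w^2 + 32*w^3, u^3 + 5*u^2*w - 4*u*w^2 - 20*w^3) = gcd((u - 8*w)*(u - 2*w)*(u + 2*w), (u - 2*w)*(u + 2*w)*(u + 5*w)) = u^2 - 4*w^2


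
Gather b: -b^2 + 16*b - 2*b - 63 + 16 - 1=-b^2 + 14*b - 48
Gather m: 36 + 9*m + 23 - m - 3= 8*m + 56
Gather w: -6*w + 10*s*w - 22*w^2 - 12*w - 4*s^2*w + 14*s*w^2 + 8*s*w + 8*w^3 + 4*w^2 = 8*w^3 + w^2*(14*s - 18) + w*(-4*s^2 + 18*s - 18)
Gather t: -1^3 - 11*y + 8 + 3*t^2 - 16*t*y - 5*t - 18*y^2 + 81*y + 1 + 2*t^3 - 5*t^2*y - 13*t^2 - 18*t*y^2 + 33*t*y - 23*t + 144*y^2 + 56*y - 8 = 2*t^3 + t^2*(-5*y - 10) + t*(-18*y^2 + 17*y - 28) + 126*y^2 + 126*y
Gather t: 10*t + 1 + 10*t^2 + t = 10*t^2 + 11*t + 1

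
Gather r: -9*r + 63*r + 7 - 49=54*r - 42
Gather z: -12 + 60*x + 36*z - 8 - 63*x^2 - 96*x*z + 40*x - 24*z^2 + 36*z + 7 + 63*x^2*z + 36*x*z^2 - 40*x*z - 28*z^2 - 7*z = -63*x^2 + 100*x + z^2*(36*x - 52) + z*(63*x^2 - 136*x + 65) - 13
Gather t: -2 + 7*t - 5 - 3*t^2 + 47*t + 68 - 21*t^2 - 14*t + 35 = -24*t^2 + 40*t + 96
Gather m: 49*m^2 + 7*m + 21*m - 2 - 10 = 49*m^2 + 28*m - 12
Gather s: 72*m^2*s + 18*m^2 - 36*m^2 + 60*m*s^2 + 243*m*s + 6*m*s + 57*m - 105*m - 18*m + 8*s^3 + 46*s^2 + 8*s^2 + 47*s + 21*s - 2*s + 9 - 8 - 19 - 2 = -18*m^2 - 66*m + 8*s^3 + s^2*(60*m + 54) + s*(72*m^2 + 249*m + 66) - 20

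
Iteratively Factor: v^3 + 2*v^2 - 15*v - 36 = (v + 3)*(v^2 - v - 12) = (v + 3)^2*(v - 4)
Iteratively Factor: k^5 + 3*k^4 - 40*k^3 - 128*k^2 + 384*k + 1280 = (k - 4)*(k^4 + 7*k^3 - 12*k^2 - 176*k - 320) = (k - 4)*(k + 4)*(k^3 + 3*k^2 - 24*k - 80) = (k - 4)*(k + 4)^2*(k^2 - k - 20) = (k - 5)*(k - 4)*(k + 4)^2*(k + 4)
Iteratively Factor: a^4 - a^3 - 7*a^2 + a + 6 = (a + 1)*(a^3 - 2*a^2 - 5*a + 6) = (a + 1)*(a + 2)*(a^2 - 4*a + 3) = (a - 1)*(a + 1)*(a + 2)*(a - 3)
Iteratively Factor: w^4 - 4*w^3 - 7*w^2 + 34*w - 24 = (w + 3)*(w^3 - 7*w^2 + 14*w - 8) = (w - 2)*(w + 3)*(w^2 - 5*w + 4) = (w - 2)*(w - 1)*(w + 3)*(w - 4)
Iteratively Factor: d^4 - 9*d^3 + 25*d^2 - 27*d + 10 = (d - 1)*(d^3 - 8*d^2 + 17*d - 10) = (d - 5)*(d - 1)*(d^2 - 3*d + 2) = (d - 5)*(d - 2)*(d - 1)*(d - 1)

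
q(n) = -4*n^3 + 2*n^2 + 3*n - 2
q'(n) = -12*n^2 + 4*n + 3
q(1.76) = -12.33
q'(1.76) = -27.13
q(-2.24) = 46.27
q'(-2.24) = -66.17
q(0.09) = -1.72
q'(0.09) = 3.26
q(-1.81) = 22.84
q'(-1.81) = -43.55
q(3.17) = -99.81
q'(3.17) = -104.91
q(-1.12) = 2.77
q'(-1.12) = -16.53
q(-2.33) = 52.47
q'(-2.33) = -71.47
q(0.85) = -0.46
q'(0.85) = -2.27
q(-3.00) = 115.00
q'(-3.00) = -117.00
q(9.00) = -2729.00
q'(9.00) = -933.00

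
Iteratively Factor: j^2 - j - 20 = (j + 4)*(j - 5)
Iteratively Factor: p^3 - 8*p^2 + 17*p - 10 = (p - 2)*(p^2 - 6*p + 5) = (p - 5)*(p - 2)*(p - 1)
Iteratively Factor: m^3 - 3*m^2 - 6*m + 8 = (m - 4)*(m^2 + m - 2) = (m - 4)*(m - 1)*(m + 2)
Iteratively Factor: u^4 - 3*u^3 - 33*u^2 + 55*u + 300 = (u - 5)*(u^3 + 2*u^2 - 23*u - 60) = (u - 5)*(u + 4)*(u^2 - 2*u - 15) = (u - 5)*(u + 3)*(u + 4)*(u - 5)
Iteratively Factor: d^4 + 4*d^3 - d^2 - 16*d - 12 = (d + 2)*(d^3 + 2*d^2 - 5*d - 6) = (d + 2)*(d + 3)*(d^2 - d - 2) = (d - 2)*(d + 2)*(d + 3)*(d + 1)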